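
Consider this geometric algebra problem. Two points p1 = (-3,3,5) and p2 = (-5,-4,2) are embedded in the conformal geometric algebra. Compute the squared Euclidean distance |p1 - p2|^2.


p1 - p2 = (2, 7, 3)
|p1 - p2|^2 = 2^2 + 7^2 + 3^2
= 4 + 49 + 9
= 62


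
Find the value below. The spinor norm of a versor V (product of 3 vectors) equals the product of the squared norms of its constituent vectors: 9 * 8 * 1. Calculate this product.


Spinor norm N(V) = |v1|^2 * |v2|^2 * ... * |v3|^2
= 9 * 8 * 1
Running product: 9, 72, 72
N(V) = 72


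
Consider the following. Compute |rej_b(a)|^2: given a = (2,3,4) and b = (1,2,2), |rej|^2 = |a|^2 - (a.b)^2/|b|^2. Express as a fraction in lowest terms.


|a|^2 = 2^2 + 3^2 + 4^2 = 29
|b|^2 = 1^2 + 2^2 + 2^2 = 9
a . b = 2*1 + 3*2 + 4*2 = 16
(a.b)^2 = 16^2 = 256
|rej|^2 = 29 - 256/9
= (261 - 256)/9
= 5/9
In lowest terms: 5/9


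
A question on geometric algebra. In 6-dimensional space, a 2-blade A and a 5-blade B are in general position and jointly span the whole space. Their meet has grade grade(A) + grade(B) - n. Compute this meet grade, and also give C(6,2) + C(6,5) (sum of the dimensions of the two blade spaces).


Meet grade = grade(A) + grade(B) - n
= 2 + 5 - 6 = 1
C(6,2) = 15
C(6,5) = 6
dim_A + dim_B = 15 + 6 = 21


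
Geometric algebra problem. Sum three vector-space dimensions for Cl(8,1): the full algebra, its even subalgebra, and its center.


n = 8 + 1 = 9
Total dim = 2^9 = 512
Even subalgebra dim = 2^8 = 256
n is odd, so center dim = 2
Sum = 512 + 256 + 2 = 770


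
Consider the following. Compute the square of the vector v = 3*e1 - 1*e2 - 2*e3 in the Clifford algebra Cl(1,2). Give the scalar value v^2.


v^2 = sum of c_i^2 * e_i^2
Positive signature terms (e_i^2 = +1): 3^2 = 9
Negative signature terms (e_j^2 = -1): (-1)^2 + (-2)^2 = 5
v^2 = 9 - 5 = 4


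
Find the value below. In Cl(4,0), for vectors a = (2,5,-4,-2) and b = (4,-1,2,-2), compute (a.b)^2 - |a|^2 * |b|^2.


a . b = 2*4 + 5*(-1) + (-4)*2 + (-2)*(-2)
= 8 + (-5) + (-8) + 4 = -1
|a|^2 = 2^2 + 5^2 + (-4)^2 + (-2)^2 = 49
|b|^2 = 4^2 + (-1)^2 + 2^2 + (-2)^2 = 25
(a.b)^2 = (-1)^2 = 1
|a|^2 * |b|^2 = 49 * 25 = 1225
Result = 1 - 1225 = -1224


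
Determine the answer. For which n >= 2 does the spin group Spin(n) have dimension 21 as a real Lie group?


dim Spin(n) = dim so(n) = n(n-1)/2.
Solve n(n-1)/2 = 21, i.e. n^2 - n - 42 = 0.
Discriminant = 1 + 8*21 = 169
n = (1 + sqrt(169))/2 = (1 + 13)/2 = 7


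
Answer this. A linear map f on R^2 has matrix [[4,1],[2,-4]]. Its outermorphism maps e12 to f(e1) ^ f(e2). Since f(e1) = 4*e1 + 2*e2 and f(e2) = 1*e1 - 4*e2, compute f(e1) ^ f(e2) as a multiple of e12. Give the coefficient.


The outermorphism of a linear map f sends e1^e2 to f(e1)^f(e2).
f(e1) = 4*e1 + 2*e2
f(e2) = 1*e1 - 4*e2
f(e1) ^ f(e2) = (4*e1 + 2*e2) ^ (1*e1 - 4*e2)
= 4*(-4)*e12 + 2*1*e21
= (-16 - 2)*e12
= -18*e12
Coefficient = -18


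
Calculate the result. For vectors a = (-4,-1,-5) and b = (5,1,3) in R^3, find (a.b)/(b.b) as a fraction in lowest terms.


Projection coefficient = (a . b) / (b . b)
a . b = (-4)*5 + (-1)*1 + (-5)*3
= -20 + (-1) + (-15) = -36
b . b = 5^2 + 1^2 + 3^2
= 25 + 1 + 9 = 35
Coefficient = -36/35
In lowest terms: -36/35


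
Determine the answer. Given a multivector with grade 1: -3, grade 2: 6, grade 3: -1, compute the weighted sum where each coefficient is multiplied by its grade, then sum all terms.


Grade-weighted sum = sum of grade_k * coefficient_k
1*(-3) = -3
2*6 = 12
3*(-1) = -3
Total = -3 + 12 + (-3) = 6


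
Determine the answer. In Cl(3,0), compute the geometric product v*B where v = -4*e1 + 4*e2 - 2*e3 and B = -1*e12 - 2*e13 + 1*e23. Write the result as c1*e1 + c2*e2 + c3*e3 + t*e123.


vB has grade-1 (vector) and grade-3 (trivector) parts: vB = (v _| B) + (v ^ B).
Vector part <vB>_1:
  e1: -v2*b12 - v3*b13 = -(4)*(-1) - (-2)*(-2) = 0
  e2: v1*b12 - v3*b23 = (-4)*(-1) - (-2)*(1) = 6
  e3: v1*b13 + v2*b23 = (-4)*(-2) + (4)*(1) = 12
Trivector part <vB>_3:
  e123: v1*b23 - v2*b13 + v3*b12 = (-4)*(1) - (4)*(-2) + (-2)*(-1) = 6
vB = 0*e1 + 6*e2 + 12*e3 + 6*e123


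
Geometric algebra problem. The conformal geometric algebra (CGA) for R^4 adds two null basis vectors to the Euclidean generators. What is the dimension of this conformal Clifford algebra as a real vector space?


The conformal model of R^4 uses Cl(5,1): the 4 Euclidean generators plus two extra orthogonal generators e+ (e+^2 = +1) and e- (e-^2 = -1), from which the null vectors e0, einf are built.
Number of generators m = 4 + 2 = 6.
dim Cl(p,q) = 2^m = 2^6 = 64


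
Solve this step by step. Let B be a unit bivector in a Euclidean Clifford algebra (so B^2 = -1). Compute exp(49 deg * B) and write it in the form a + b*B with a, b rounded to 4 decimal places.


For a unit bivector B with B^2 = -1, the exponential series gives
e^(theta*B) = cos(theta) + sin(theta)*B (the GA analogue of Euler's formula).
theta = 49 degrees = 0.855211 rad
cos(49 deg) = 0.6561
sin(49 deg) = 0.7547
exp(theta*B) = 0.6561 + 0.7547*B


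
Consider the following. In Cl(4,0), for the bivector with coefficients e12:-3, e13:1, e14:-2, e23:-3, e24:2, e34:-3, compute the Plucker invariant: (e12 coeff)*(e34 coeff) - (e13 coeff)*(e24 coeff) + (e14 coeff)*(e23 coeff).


Plucker relation: af - be + cd
a*f = (-3)*(-3) = 9
b*e = 1*2 = 2
c*d = (-2)*(-3) = 6
af - be + cd = 9 - 2 + 6
= 13


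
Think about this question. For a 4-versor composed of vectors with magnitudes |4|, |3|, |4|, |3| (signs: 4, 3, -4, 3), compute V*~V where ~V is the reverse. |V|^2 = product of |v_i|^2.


Each vector v_i has |v_i|^2 = s_i^2
Squared scales: 4^2 = 16, 3^2 = 9, (-4)^2 = 16, 3^2 = 9
|V|^2 = 16 * 9 * 16 * 9
= 20736


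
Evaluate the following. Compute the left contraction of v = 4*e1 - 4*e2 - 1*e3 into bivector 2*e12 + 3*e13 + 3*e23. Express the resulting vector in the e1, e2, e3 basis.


Left contraction v _| B = <vB>_1 (grade-1 part of the geometric product vB).
Using e1_|e12 = e2, e2_|e12 = -e1, e1_|e13 = e3, e3_|e13 = -e1, e2_|e23 = e3, e3_|e23 = -e2:
e1 coeff: -v2*b12 - v3*b13 = -(-4)*(2) - (-1)*(3) = 11
e2 coeff: v1*b12 - v3*b23 = (4)*(2) - (-1)*(3) = 11
e3 coeff: v1*b13 + v2*b23 = (4)*(3) + (-4)*(3) = 0
v _| B = 11*e1 + 11*e2 + 0*e3


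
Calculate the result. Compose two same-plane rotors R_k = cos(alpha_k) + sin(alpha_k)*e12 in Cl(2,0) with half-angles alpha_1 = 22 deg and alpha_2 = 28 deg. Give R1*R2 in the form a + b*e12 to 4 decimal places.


Same-plane rotors commute and their half-angles add:
R1*R2 = cos(a1 + a2) + sin(a1 + a2)*e12.
a1 + a2 = 22 + 28 = 50 deg
cos(50 deg) = 0.6428
sin(50 deg) = 0.7660
R1*R2 = 0.6428 + 0.7660*e12


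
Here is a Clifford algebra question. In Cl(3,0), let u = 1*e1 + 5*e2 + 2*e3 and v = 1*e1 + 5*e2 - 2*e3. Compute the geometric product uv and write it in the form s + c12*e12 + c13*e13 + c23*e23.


In Cl(3,0): e_i^2 = 1, e_ie_j = -e_je_i for i != j.
Scalar part = u . v = 1*1 + 5*5 + 2*(-2)
= 1 + 25 + (-4) = 22
e12 coeff = 1*5 - 5*1 = 5 - 5 = 0
e13 coeff = 1*(-2) - 2*1 = -2 - 2 = -4
e23 coeff = 5*(-2) - 2*5 = -10 - 10 = -20
uv = 22 + 0*e12 - 4*e13 - 20*e23


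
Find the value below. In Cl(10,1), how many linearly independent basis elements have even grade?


Even subalgebra dimension = 2^(n-1)
n = 10 + 1 = 11
2^(11 - 1) = 2^10 = 1024
Verification: sum of C(11,k) for even k = 1 + 55 + 330 + 462 + 165 + 11 = 1024
Result = 1024


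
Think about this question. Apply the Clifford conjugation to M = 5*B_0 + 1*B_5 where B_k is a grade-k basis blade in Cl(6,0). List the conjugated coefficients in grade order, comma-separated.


Clifford conjugate sign for grade k: (-1)^(k(k+1)/2)
Grade 0: (-1)^(0*1/2) = (-1)^0 = 1, coeff 5 -> 5
Grade 5: (-1)^(5*6/2) = (-1)^15 = -1, coeff 1 -> -1
Conjugated coefficients: 5, -1


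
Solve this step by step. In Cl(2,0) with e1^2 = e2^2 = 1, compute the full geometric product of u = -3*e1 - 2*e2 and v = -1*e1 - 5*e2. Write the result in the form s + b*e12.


Expand: (-3*e1 - 2*e2)(-1*e1 - 5*e2)
= (-3)*(-1)*e1e1 + (-3)*(-5)*e1e2 + (-2)*(-1)*e2e1 + (-2)*(-5)*e2e2
Using e1^2 = e2^2 = 1, e2e1 = -e1e2:
Scalar part s = (-3)*(-1) + (-2)*(-5) = 3 + 10 = 13
Bivector part b = (-3)*(-5) - (-2)*(-1) = 15 - 2 = 13
uv = 13 + 13*e12


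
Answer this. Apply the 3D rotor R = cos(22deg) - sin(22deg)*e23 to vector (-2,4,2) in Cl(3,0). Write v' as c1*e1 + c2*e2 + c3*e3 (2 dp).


Rotor R = cos(22deg) - sin(22deg)*e23
Rotation angle theta = 2 * 22 = 44 degrees in the e23 plane (e2 -> e3).
The component perpendicular to the plane (e1) is invariant: v'_1 = v1 = -2.00
cos(44deg) = 0.7193, sin(44deg) = 0.6947
v'_2 = v2*cos(theta) - v3*sin(theta) = 4*0.7193 - 2*0.6947 = 1.49
v'_3 = v2*sin(theta) + v3*cos(theta) = 4*0.6947 + 2*0.7193 = 4.22
v' = -2.00*e1 + 1.49*e2 + 4.22*e3


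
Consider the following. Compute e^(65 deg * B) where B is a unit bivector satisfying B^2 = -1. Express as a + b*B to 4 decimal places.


For a unit bivector B with B^2 = -1, the exponential series gives
e^(theta*B) = cos(theta) + sin(theta)*B (the GA analogue of Euler's formula).
theta = 65 degrees = 1.134464 rad
cos(65 deg) = 0.4226
sin(65 deg) = 0.9063
exp(theta*B) = 0.4226 + 0.9063*B


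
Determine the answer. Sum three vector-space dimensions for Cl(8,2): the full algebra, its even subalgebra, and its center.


n = 8 + 2 = 10
Total dim = 2^10 = 1024
Even subalgebra dim = 2^9 = 512
n is even, so center dim = 1
Sum = 1024 + 512 + 1 = 1537


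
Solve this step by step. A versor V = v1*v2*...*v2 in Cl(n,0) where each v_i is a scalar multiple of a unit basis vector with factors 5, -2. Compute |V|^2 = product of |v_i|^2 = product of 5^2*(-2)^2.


Each vector v_i has |v_i|^2 = s_i^2
Squared scales: 5^2 = 25, (-2)^2 = 4
|V|^2 = 25 * 4
= 100


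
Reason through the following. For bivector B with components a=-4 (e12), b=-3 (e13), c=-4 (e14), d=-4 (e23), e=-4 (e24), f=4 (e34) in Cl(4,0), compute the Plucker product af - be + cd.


Plucker relation: af - be + cd
a*f = (-4)*4 = -16
b*e = (-3)*(-4) = 12
c*d = (-4)*(-4) = 16
af - be + cd = -16 - 12 + 16
= -12


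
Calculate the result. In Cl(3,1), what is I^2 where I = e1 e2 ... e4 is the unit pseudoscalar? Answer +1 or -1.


The pseudoscalar I = e1...e_n (product of all n generators) of Cl(p,q) satisfies I^2 = (-1)^(q + n(n-1)/2).
p = 3, q = 1, n = p + q = 4
n(n-1)/2 = 4 * 3 / 2 = 6
Exponent = q + n(n-1)/2 = 1 + 6 = 7
I^2 = (-1)^7 = -1


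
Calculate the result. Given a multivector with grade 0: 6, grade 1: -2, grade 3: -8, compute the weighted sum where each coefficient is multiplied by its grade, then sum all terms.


Grade-weighted sum = sum of grade_k * coefficient_k
0*6 = 0
1*(-2) = -2
3*(-8) = -24
Total = 0 + (-2) + (-24) = -26


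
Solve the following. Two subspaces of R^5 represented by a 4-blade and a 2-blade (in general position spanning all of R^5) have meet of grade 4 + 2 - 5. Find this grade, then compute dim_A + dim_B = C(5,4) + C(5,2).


Meet grade = grade(A) + grade(B) - n
= 4 + 2 - 5 = 1
C(5,4) = 5
C(5,2) = 10
dim_A + dim_B = 5 + 10 = 15


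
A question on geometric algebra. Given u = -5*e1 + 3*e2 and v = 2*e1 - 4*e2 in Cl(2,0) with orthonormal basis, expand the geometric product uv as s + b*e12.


Expand: (-5*e1 + 3*e2)(2*e1 - 4*e2)
= (-5)*2*e1e1 + (-5)*(-4)*e1e2 + 3*2*e2e1 + 3*(-4)*e2e2
Using e1^2 = e2^2 = 1, e2e1 = -e1e2:
Scalar part s = (-5)*2 + 3*(-4) = -10 + (-12) = -22
Bivector part b = (-5)*(-4) - 3*2 = 20 - 6 = 14
uv = -22 + 14*e12


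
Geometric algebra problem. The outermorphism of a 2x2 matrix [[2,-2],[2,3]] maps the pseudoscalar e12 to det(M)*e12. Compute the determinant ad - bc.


The outermorphism of a linear map f sends e1^e2 to f(e1)^f(e2).
f(e1) = 2*e1 + 2*e2
f(e2) = -2*e1 + 3*e2
f(e1) ^ f(e2) = (2*e1 + 2*e2) ^ (-2*e1 + 3*e2)
= 2*3*e12 + 2*(-2)*e21
= (6 - (-4))*e12
= 10*e12
Coefficient = 10


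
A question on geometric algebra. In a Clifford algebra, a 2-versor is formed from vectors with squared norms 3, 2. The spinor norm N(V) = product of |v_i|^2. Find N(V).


Spinor norm N(V) = |v1|^2 * |v2|^2 * ... * |v2|^2
= 3 * 2
Running product: 3, 6
N(V) = 6


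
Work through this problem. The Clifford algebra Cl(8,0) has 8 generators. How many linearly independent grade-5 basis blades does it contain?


Number of grade-k basis blades in Cl(p,q) with n = p + q is C(n, k).
n = 8 + 0 = 8
C(8, 5) = 8! / (5! * 3!)
= 40320 / (120 * 6)
= 56


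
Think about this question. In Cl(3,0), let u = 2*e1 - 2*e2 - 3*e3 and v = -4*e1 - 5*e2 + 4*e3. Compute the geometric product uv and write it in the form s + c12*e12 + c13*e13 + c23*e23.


In Cl(3,0): e_i^2 = 1, e_ie_j = -e_je_i for i != j.
Scalar part = u . v = 2*(-4) + (-2)*(-5) + (-3)*4
= -8 + 10 + (-12) = -10
e12 coeff = 2*(-5) - (-2)*(-4) = -10 - 8 = -18
e13 coeff = 2*4 - (-3)*(-4) = 8 - 12 = -4
e23 coeff = (-2)*4 - (-3)*(-5) = -8 - 15 = -23
uv = -10 - 18*e12 - 4*e13 - 23*e23


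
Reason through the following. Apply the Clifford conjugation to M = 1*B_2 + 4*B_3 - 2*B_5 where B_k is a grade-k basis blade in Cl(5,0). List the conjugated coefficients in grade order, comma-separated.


Clifford conjugate sign for grade k: (-1)^(k(k+1)/2)
Grade 2: (-1)^(2*3/2) = (-1)^3 = -1, coeff 1 -> -1
Grade 3: (-1)^(3*4/2) = (-1)^6 = 1, coeff 4 -> 4
Grade 5: (-1)^(5*6/2) = (-1)^15 = -1, coeff -2 -> 2
Conjugated coefficients: -1, 4, 2


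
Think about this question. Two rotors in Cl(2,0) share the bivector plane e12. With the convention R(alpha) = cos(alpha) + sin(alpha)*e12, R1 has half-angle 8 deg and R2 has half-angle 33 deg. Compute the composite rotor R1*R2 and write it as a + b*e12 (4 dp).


Same-plane rotors commute and their half-angles add:
R1*R2 = cos(a1 + a2) + sin(a1 + a2)*e12.
a1 + a2 = 8 + 33 = 41 deg
cos(41 deg) = 0.7547
sin(41 deg) = 0.6561
R1*R2 = 0.7547 + 0.6561*e12


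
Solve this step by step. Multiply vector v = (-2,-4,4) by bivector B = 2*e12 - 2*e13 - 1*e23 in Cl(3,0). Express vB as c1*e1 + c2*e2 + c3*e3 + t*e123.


vB has grade-1 (vector) and grade-3 (trivector) parts: vB = (v _| B) + (v ^ B).
Vector part <vB>_1:
  e1: -v2*b12 - v3*b13 = -(-4)*(2) - (4)*(-2) = 16
  e2: v1*b12 - v3*b23 = (-2)*(2) - (4)*(-1) = 0
  e3: v1*b13 + v2*b23 = (-2)*(-2) + (-4)*(-1) = 8
Trivector part <vB>_3:
  e123: v1*b23 - v2*b13 + v3*b12 = (-2)*(-1) - (-4)*(-2) + (4)*(2) = 2
vB = 16*e1 + 0*e2 + 8*e3 + 2*e123


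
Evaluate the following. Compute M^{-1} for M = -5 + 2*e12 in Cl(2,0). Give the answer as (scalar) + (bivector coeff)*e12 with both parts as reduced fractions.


M = -5 + 2*e12, where e12^2 = -1.
Since M commutes with its reverse ~M = a - b*e12, M * ~M = a^2 - b^2*e12^2 = a^2 + b^2.
So M^{-1} = ~M / (a^2 + b^2) = (a - b*e12)/(a^2 + b^2).
a^2 + b^2 = 25 + 4 = 29
Scalar part = -5/29 = -5/29
Bivector coeff = -2/29 = -2/29
M^{-1} = -5/29 - 2/29*e12


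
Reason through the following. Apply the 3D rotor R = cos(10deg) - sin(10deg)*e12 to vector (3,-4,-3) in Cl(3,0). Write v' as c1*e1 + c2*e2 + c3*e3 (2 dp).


Rotor R = cos(10deg) - sin(10deg)*e12
Rotation angle theta = 2 * 10 = 20 degrees in the e12 plane (e1 -> e2).
The component perpendicular to the plane (e3) is invariant: v'_3 = v3 = -3.00
cos(20deg) = 0.9397, sin(20deg) = 0.3420
v'_1 = v1*cos(theta) - v2*sin(theta) = 3*0.9397 - (-4)*0.3420 = 4.19
v'_2 = v1*sin(theta) + v2*cos(theta) = 3*0.3420 + (-4)*0.9397 = -2.73
v' = 4.19*e1 - 2.73*e2 - 3.00*e3


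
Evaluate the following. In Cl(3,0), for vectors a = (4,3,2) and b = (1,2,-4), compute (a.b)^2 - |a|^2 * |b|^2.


a . b = 4*1 + 3*2 + 2*(-4)
= 4 + 6 + (-8) = 2
|a|^2 = 4^2 + 3^2 + 2^2 = 29
|b|^2 = 1^2 + 2^2 + (-4)^2 = 21
(a.b)^2 = 2^2 = 4
|a|^2 * |b|^2 = 29 * 21 = 609
Result = 4 - 609 = -605


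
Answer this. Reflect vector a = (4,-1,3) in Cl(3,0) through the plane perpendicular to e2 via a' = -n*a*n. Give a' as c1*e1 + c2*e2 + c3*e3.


Reflection formula: a' = -n*a*n, with n = e2 (unit vector, n^2 = 1).
For reflection through hyperplane perp to e2:
The component along e2 flips sign, others stay.
a = (4, -1, 3)
a' = (4, 1, 3)
a' = 4*e1 + 1*e2 + 3*e3


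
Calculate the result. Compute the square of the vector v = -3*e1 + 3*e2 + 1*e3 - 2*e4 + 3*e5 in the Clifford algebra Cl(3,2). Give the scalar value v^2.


v^2 = sum of c_i^2 * e_i^2
Positive signature terms (e_i^2 = +1): (-3)^2 + 3^2 + 1^2 = 19
Negative signature terms (e_j^2 = -1): (-2)^2 + 3^2 = 13
v^2 = 19 - 13 = 6


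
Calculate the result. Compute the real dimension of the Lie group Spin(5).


Spin(n) double-covers SO(n); both have Lie algebra so(n) of dimension n(n-1)/2.
n = 5
n(n-1) = 5 * 4 = 20
dim Spin(5) = 20/2 = 10


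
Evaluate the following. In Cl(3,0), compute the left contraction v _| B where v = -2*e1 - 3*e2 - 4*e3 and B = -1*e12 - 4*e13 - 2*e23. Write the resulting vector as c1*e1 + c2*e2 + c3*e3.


Left contraction v _| B = <vB>_1 (grade-1 part of the geometric product vB).
Using e1_|e12 = e2, e2_|e12 = -e1, e1_|e13 = e3, e3_|e13 = -e1, e2_|e23 = e3, e3_|e23 = -e2:
e1 coeff: -v2*b12 - v3*b13 = -(-3)*(-1) - (-4)*(-4) = -19
e2 coeff: v1*b12 - v3*b23 = (-2)*(-1) - (-4)*(-2) = -6
e3 coeff: v1*b13 + v2*b23 = (-2)*(-4) + (-3)*(-2) = 14
v _| B = -19*e1 - 6*e2 + 14*e3


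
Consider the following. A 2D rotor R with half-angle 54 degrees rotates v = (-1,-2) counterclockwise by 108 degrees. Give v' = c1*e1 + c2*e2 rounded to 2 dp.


Rotor R = cos(54deg) - sin(54deg)*e12
Rotation angle theta = 2 * 54 = 108 degrees
v' = R*v*~R rotates v by theta.
cos(108deg) = -0.3090, sin(108deg) = 0.9511
v'_1 = -1*cos(108deg) - (-2)*sin(108deg)
= -1*(-0.3090) - (-2)*0.9511
= 2.21
v'_2 = -1*sin(108deg) + (-2)*cos(108deg)
= -1*0.9511 + (-2)*(-0.3090)
= -0.33
v' = 2.21*e1 - 0.33*e2


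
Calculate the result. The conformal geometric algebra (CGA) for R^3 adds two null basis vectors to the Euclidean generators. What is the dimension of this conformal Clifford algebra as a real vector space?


The conformal model of R^3 uses Cl(4,1): the 3 Euclidean generators plus two extra orthogonal generators e+ (e+^2 = +1) and e- (e-^2 = -1), from which the null vectors e0, einf are built.
Number of generators m = 3 + 2 = 5.
dim Cl(p,q) = 2^m = 2^5 = 32


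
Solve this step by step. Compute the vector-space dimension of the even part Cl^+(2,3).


Even subalgebra dimension = 2^(n-1)
n = 2 + 3 = 5
2^(5 - 1) = 2^4 = 16
Verification: sum of C(5,k) for even k = 1 + 10 + 5 = 16
Result = 16


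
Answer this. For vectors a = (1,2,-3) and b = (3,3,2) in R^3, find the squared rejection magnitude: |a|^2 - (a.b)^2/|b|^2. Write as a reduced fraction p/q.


|a|^2 = 1^2 + 2^2 + (-3)^2 = 14
|b|^2 = 3^2 + 3^2 + 2^2 = 22
a . b = 1*3 + 2*3 + (-3)*2 = 3
(a.b)^2 = 3^2 = 9
|rej|^2 = 14 - 9/22
= (308 - 9)/22
= 299/22
In lowest terms: 299/22


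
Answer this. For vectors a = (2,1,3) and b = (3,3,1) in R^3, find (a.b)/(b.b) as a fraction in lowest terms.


Projection coefficient = (a . b) / (b . b)
a . b = 2*3 + 1*3 + 3*1
= 6 + 3 + 3 = 12
b . b = 3^2 + 3^2 + 1^2
= 9 + 9 + 1 = 19
Coefficient = 12/19
In lowest terms: 12/19


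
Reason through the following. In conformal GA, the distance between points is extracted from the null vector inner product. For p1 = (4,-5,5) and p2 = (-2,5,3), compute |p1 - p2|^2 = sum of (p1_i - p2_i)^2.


p1 - p2 = (6, -10, 2)
|p1 - p2|^2 = 6^2 + (-10)^2 + 2^2
= 36 + 100 + 4
= 140


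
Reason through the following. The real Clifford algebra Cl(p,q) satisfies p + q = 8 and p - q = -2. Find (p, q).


We need p + q = 8 and p - q = -2.
Adding: 2p = 8 + (-2) = 6, so p = 3.
Then q = 8 - 3 = 5.
(p, q) = (3, 5)


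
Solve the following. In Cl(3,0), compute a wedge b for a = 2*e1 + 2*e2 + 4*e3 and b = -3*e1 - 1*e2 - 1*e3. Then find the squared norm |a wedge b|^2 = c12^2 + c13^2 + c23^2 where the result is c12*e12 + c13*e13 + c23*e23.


a wedge b = (a1*b2 - a2*b1)*e12 + (a1*b3 - a3*b1)*e13 + (a2*b3 - a3*b2)*e23
e12 coeff: 2*(-1) - 2*(-3) = -2 - (-6) = 4
e13 coeff: 2*(-1) - 4*(-3) = -2 - (-12) = 10
e23 coeff: 2*(-1) - 4*(-1) = -2 - (-4) = 2
|a wedge b|^2 = 4^2 + 10^2 + 2^2
= 16 + 100 + 4
= 120


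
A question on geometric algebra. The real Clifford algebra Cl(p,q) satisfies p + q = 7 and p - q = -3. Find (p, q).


We need p + q = 7 and p - q = -3.
Adding: 2p = 7 + (-3) = 4, so p = 2.
Then q = 7 - 2 = 5.
(p, q) = (2, 5)


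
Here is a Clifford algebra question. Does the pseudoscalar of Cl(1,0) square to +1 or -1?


The pseudoscalar I = e1...e_n (product of all n generators) of Cl(p,q) satisfies I^2 = (-1)^(q + n(n-1)/2).
p = 1, q = 0, n = p + q = 1
n(n-1)/2 = 1 * 0 / 2 = 0
Exponent = q + n(n-1)/2 = 0 + 0 = 0
I^2 = (-1)^0 = +1


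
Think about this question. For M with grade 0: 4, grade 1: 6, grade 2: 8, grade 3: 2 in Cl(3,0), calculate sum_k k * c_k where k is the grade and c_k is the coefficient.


Grade-weighted sum = sum of grade_k * coefficient_k
0*4 = 0
1*6 = 6
2*8 = 16
3*2 = 6
Total = 0 + 6 + 16 + 6 = 28


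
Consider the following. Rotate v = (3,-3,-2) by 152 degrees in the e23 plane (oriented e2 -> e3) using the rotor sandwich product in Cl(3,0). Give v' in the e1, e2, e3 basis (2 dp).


Rotor R = cos(76deg) - sin(76deg)*e23
Rotation angle theta = 2 * 76 = 152 degrees in the e23 plane (e2 -> e3).
The component perpendicular to the plane (e1) is invariant: v'_1 = v1 = 3.00
cos(152deg) = -0.8829, sin(152deg) = 0.4695
v'_2 = v2*cos(theta) - v3*sin(theta) = -3*(-0.8829) - (-2)*0.4695 = 3.59
v'_3 = v2*sin(theta) + v3*cos(theta) = -3*0.4695 + (-2)*(-0.8829) = 0.36
v' = 3.00*e1 + 3.59*e2 + 0.36*e3


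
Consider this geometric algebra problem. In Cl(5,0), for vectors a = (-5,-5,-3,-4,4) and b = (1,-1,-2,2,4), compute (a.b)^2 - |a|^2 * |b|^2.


a . b = (-5)*1 + (-5)*(-1) + (-3)*(-2) + (-4)*2 + 4*4
= -5 + 5 + 6 + (-8) + 16 = 14
|a|^2 = (-5)^2 + (-5)^2 + (-3)^2 + (-4)^2 + 4^2 = 91
|b|^2 = 1^2 + (-1)^2 + (-2)^2 + 2^2 + 4^2 = 26
(a.b)^2 = 14^2 = 196
|a|^2 * |b|^2 = 91 * 26 = 2366
Result = 196 - 2366 = -2170


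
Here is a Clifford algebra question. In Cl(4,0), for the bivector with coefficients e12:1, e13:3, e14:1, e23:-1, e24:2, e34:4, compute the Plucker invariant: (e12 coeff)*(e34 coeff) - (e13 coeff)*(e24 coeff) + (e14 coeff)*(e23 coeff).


Plucker relation: af - be + cd
a*f = 1*4 = 4
b*e = 3*2 = 6
c*d = 1*(-1) = -1
af - be + cd = 4 - 6 + (-1)
= -3


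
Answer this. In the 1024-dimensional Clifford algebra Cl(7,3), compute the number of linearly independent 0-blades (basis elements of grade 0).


Number of grade-k basis blades in Cl(p,q) with n = p + q is C(n, k).
n = 7 + 3 = 10
C(10, 0) = 10! / (0! * 10!)
= 3628800 / (1 * 3628800)
= 1


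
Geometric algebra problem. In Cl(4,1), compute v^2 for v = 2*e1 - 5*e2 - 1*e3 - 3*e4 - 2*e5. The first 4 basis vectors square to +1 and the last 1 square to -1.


v^2 = sum of c_i^2 * e_i^2
Positive signature terms (e_i^2 = +1): 2^2 + (-5)^2 + (-1)^2 + (-3)^2 = 39
Negative signature terms (e_j^2 = -1): (-2)^2 = 4
v^2 = 39 - 4 = 35


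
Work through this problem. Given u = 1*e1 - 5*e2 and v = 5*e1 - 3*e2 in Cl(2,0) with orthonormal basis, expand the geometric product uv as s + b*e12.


Expand: (1*e1 - 5*e2)(5*e1 - 3*e2)
= 1*5*e1e1 + 1*(-3)*e1e2 + (-5)*5*e2e1 + (-5)*(-3)*e2e2
Using e1^2 = e2^2 = 1, e2e1 = -e1e2:
Scalar part s = 1*5 + (-5)*(-3) = 5 + 15 = 20
Bivector part b = 1*(-3) - (-5)*5 = -3 - (-25) = 22
uv = 20 + 22*e12


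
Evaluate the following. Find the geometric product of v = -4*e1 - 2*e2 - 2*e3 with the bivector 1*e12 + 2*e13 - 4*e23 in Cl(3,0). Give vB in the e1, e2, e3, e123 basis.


vB has grade-1 (vector) and grade-3 (trivector) parts: vB = (v _| B) + (v ^ B).
Vector part <vB>_1:
  e1: -v2*b12 - v3*b13 = -(-2)*(1) - (-2)*(2) = 6
  e2: v1*b12 - v3*b23 = (-4)*(1) - (-2)*(-4) = -12
  e3: v1*b13 + v2*b23 = (-4)*(2) + (-2)*(-4) = 0
Trivector part <vB>_3:
  e123: v1*b23 - v2*b13 + v3*b12 = (-4)*(-4) - (-2)*(2) + (-2)*(1) = 18
vB = 6*e1 - 12*e2 + 0*e3 + 18*e123


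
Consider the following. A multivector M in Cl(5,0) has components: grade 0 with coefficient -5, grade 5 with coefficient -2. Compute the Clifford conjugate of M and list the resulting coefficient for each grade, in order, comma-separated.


Clifford conjugate sign for grade k: (-1)^(k(k+1)/2)
Grade 0: (-1)^(0*1/2) = (-1)^0 = 1, coeff -5 -> -5
Grade 5: (-1)^(5*6/2) = (-1)^15 = -1, coeff -2 -> 2
Conjugated coefficients: -5, 2


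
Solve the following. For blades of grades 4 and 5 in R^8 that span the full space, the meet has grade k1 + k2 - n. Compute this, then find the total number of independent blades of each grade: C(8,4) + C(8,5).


Meet grade = grade(A) + grade(B) - n
= 4 + 5 - 8 = 1
C(8,4) = 70
C(8,5) = 56
dim_A + dim_B = 70 + 56 = 126


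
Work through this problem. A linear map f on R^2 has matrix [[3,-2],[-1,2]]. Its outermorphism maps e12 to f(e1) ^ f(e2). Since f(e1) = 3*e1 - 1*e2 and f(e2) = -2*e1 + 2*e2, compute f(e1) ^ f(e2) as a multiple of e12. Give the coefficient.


The outermorphism of a linear map f sends e1^e2 to f(e1)^f(e2).
f(e1) = 3*e1 - 1*e2
f(e2) = -2*e1 + 2*e2
f(e1) ^ f(e2) = (3*e1 - 1*e2) ^ (-2*e1 + 2*e2)
= 3*2*e12 + (-1)*(-2)*e21
= (6 - 2)*e12
= 4*e12
Coefficient = 4


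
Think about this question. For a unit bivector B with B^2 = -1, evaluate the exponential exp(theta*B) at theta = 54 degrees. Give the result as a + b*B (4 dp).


For a unit bivector B with B^2 = -1, the exponential series gives
e^(theta*B) = cos(theta) + sin(theta)*B (the GA analogue of Euler's formula).
theta = 54 degrees = 0.942478 rad
cos(54 deg) = 0.5878
sin(54 deg) = 0.8090
exp(theta*B) = 0.5878 + 0.8090*B


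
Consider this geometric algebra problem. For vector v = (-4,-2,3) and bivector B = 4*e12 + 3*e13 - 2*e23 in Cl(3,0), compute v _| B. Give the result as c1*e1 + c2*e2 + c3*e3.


Left contraction v _| B = <vB>_1 (grade-1 part of the geometric product vB).
Using e1_|e12 = e2, e2_|e12 = -e1, e1_|e13 = e3, e3_|e13 = -e1, e2_|e23 = e3, e3_|e23 = -e2:
e1 coeff: -v2*b12 - v3*b13 = -(-2)*(4) - (3)*(3) = -1
e2 coeff: v1*b12 - v3*b23 = (-4)*(4) - (3)*(-2) = -10
e3 coeff: v1*b13 + v2*b23 = (-4)*(3) + (-2)*(-2) = -8
v _| B = -1*e1 - 10*e2 - 8*e3


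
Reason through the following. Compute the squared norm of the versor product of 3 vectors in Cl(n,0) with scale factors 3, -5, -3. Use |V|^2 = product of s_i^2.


Each vector v_i has |v_i|^2 = s_i^2
Squared scales: 3^2 = 9, (-5)^2 = 25, (-3)^2 = 9
|V|^2 = 9 * 25 * 9
= 2025


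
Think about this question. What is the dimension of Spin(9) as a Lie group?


Spin(n) double-covers SO(n); both have Lie algebra so(n) of dimension n(n-1)/2.
n = 9
n(n-1) = 9 * 8 = 72
dim Spin(9) = 72/2 = 36


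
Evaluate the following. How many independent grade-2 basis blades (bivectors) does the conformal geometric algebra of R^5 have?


The conformal model of R^5 uses Cl(6,1) with m = 5 + 2 = 7 generators.
Number of grade-2 blades = C(m, 2) = C(7, 2)
= 7*6/2 = 21


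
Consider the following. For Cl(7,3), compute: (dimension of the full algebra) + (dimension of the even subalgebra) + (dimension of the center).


n = 7 + 3 = 10
Total dim = 2^10 = 1024
Even subalgebra dim = 2^9 = 512
n is even, so center dim = 1
Sum = 1024 + 512 + 1 = 1537


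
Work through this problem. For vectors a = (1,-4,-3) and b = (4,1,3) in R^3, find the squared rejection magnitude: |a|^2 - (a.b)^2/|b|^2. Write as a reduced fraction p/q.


|a|^2 = 1^2 + (-4)^2 + (-3)^2 = 26
|b|^2 = 4^2 + 1^2 + 3^2 = 26
a . b = 1*4 + (-4)*1 + (-3)*3 = -9
(a.b)^2 = (-9)^2 = 81
|rej|^2 = 26 - 81/26
= (676 - 81)/26
= 595/26
In lowest terms: 595/26


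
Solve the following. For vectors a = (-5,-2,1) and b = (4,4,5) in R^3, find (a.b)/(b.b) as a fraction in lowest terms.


Projection coefficient = (a . b) / (b . b)
a . b = (-5)*4 + (-2)*4 + 1*5
= -20 + (-8) + 5 = -23
b . b = 4^2 + 4^2 + 5^2
= 16 + 16 + 25 = 57
Coefficient = -23/57
In lowest terms: -23/57


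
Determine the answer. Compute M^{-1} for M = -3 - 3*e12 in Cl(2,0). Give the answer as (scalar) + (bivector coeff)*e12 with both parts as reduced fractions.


M = -3 - 3*e12, where e12^2 = -1.
Since M commutes with its reverse ~M = a - b*e12, M * ~M = a^2 - b^2*e12^2 = a^2 + b^2.
So M^{-1} = ~M / (a^2 + b^2) = (a - b*e12)/(a^2 + b^2).
a^2 + b^2 = 9 + 9 = 18
Scalar part = -3/18 = -1/6
Bivector coeff = 3/18 = 1/6
M^{-1} = -1/6 + 1/6*e12


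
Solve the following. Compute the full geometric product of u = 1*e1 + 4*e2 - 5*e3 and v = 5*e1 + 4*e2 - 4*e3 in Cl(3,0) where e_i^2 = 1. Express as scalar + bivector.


In Cl(3,0): e_i^2 = 1, e_ie_j = -e_je_i for i != j.
Scalar part = u . v = 1*5 + 4*4 + (-5)*(-4)
= 5 + 16 + 20 = 41
e12 coeff = 1*4 - 4*5 = 4 - 20 = -16
e13 coeff = 1*(-4) - (-5)*5 = -4 - (-25) = 21
e23 coeff = 4*(-4) - (-5)*4 = -16 - (-20) = 4
uv = 41 - 16*e12 + 21*e13 + 4*e23


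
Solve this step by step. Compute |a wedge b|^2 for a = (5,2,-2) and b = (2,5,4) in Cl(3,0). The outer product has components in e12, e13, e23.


a wedge b = (a1*b2 - a2*b1)*e12 + (a1*b3 - a3*b1)*e13 + (a2*b3 - a3*b2)*e23
e12 coeff: 5*5 - 2*2 = 25 - 4 = 21
e13 coeff: 5*4 - (-2)*2 = 20 - (-4) = 24
e23 coeff: 2*4 - (-2)*5 = 8 - (-10) = 18
|a wedge b|^2 = 21^2 + 24^2 + 18^2
= 441 + 576 + 324
= 1341


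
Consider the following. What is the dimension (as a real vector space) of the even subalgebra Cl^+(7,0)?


Even subalgebra dimension = 2^(n-1)
n = 7 + 0 = 7
2^(7 - 1) = 2^6 = 64
Verification: sum of C(7,k) for even k = 1 + 21 + 35 + 7 = 64
Result = 64


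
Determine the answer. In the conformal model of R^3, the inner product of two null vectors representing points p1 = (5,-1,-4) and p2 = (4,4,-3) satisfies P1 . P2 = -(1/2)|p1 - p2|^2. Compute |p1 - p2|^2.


p1 - p2 = (1, -5, -1)
|p1 - p2|^2 = 1^2 + (-5)^2 + (-1)^2
= 1 + 25 + 1
= 27


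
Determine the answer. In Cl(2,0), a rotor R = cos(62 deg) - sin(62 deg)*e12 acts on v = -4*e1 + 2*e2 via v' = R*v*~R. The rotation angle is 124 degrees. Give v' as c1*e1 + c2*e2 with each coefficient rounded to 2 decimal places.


Rotor R = cos(62deg) - sin(62deg)*e12
Rotation angle theta = 2 * 62 = 124 degrees
v' = R*v*~R rotates v by theta.
cos(124deg) = -0.5592, sin(124deg) = 0.8290
v'_1 = -4*cos(124deg) - 2*sin(124deg)
= -4*(-0.5592) - 2*0.8290
= 0.58
v'_2 = -4*sin(124deg) + 2*cos(124deg)
= -4*0.8290 + 2*(-0.5592)
= -4.43
v' = 0.58*e1 - 4.43*e2


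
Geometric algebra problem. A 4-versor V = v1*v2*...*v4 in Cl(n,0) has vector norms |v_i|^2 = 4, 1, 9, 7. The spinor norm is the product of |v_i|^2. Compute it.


Spinor norm N(V) = |v1|^2 * |v2|^2 * ... * |v4|^2
= 4 * 1 * 9 * 7
Running product: 4, 4, 36, 252
N(V) = 252


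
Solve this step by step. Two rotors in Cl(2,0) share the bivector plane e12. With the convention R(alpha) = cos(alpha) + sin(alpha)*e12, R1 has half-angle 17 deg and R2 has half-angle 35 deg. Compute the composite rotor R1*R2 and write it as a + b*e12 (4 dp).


Same-plane rotors commute and their half-angles add:
R1*R2 = cos(a1 + a2) + sin(a1 + a2)*e12.
a1 + a2 = 17 + 35 = 52 deg
cos(52 deg) = 0.6157
sin(52 deg) = 0.7880
R1*R2 = 0.6157 + 0.7880*e12


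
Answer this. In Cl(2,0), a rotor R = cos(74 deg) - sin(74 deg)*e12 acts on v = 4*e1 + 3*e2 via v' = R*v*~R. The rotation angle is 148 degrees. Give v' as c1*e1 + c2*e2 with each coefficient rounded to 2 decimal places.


Rotor R = cos(74deg) - sin(74deg)*e12
Rotation angle theta = 2 * 74 = 148 degrees
v' = R*v*~R rotates v by theta.
cos(148deg) = -0.8480, sin(148deg) = 0.5299
v'_1 = 4*cos(148deg) - 3*sin(148deg)
= 4*(-0.8480) - 3*0.5299
= -4.98
v'_2 = 4*sin(148deg) + 3*cos(148deg)
= 4*0.5299 + 3*(-0.8480)
= -0.42
v' = -4.98*e1 - 0.42*e2


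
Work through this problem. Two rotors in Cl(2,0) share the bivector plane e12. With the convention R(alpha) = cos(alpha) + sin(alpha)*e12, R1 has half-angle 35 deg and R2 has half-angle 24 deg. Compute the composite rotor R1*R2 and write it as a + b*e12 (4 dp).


Same-plane rotors commute and their half-angles add:
R1*R2 = cos(a1 + a2) + sin(a1 + a2)*e12.
a1 + a2 = 35 + 24 = 59 deg
cos(59 deg) = 0.5150
sin(59 deg) = 0.8572
R1*R2 = 0.5150 + 0.8572*e12


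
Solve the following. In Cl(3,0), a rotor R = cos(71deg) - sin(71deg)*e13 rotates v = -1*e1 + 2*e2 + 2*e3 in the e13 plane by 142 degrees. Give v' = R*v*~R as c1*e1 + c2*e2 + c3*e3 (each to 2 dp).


Rotor R = cos(71deg) - sin(71deg)*e13
Rotation angle theta = 2 * 71 = 142 degrees in the e13 plane (e1 -> e3).
The component perpendicular to the plane (e2) is invariant: v'_2 = v2 = 2.00
cos(142deg) = -0.7880, sin(142deg) = 0.6157
v'_1 = v1*cos(theta) - v3*sin(theta) = -1*(-0.7880) - 2*0.6157 = -0.44
v'_3 = v1*sin(theta) + v3*cos(theta) = -1*0.6157 + 2*(-0.7880) = -2.19
v' = -0.44*e1 + 2.00*e2 - 2.19*e3


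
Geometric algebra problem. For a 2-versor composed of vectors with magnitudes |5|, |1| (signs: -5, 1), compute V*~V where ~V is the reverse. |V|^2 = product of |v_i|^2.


Each vector v_i has |v_i|^2 = s_i^2
Squared scales: (-5)^2 = 25, 1^2 = 1
|V|^2 = 25 * 1
= 25


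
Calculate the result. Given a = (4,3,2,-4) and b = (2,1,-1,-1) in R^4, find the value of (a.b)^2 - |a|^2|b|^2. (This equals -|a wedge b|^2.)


a . b = 4*2 + 3*1 + 2*(-1) + (-4)*(-1)
= 8 + 3 + (-2) + 4 = 13
|a|^2 = 4^2 + 3^2 + 2^2 + (-4)^2 = 45
|b|^2 = 2^2 + 1^2 + (-1)^2 + (-1)^2 = 7
(a.b)^2 = 13^2 = 169
|a|^2 * |b|^2 = 45 * 7 = 315
Result = 169 - 315 = -146


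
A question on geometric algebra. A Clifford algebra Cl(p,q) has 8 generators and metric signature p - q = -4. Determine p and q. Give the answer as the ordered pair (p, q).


We need p + q = 8 and p - q = -4.
Adding: 2p = 8 + (-4) = 4, so p = 2.
Then q = 8 - 2 = 6.
(p, q) = (2, 6)


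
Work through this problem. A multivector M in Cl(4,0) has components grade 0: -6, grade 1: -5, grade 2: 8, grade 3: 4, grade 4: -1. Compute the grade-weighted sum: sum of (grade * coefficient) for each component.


Grade-weighted sum = sum of grade_k * coefficient_k
0*(-6) = 0
1*(-5) = -5
2*8 = 16
3*4 = 12
4*(-1) = -4
Total = 0 + (-5) + 16 + 12 + (-4) = 19


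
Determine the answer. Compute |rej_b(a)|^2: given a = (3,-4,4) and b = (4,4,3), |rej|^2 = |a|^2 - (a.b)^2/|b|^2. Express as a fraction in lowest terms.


|a|^2 = 3^2 + (-4)^2 + 4^2 = 41
|b|^2 = 4^2 + 4^2 + 3^2 = 41
a . b = 3*4 + (-4)*4 + 4*3 = 8
(a.b)^2 = 8^2 = 64
|rej|^2 = 41 - 64/41
= (1681 - 64)/41
= 1617/41
In lowest terms: 1617/41


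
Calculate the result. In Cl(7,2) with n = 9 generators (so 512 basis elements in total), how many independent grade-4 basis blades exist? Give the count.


Number of grade-k basis blades in Cl(p,q) with n = p + q is C(n, k).
n = 7 + 2 = 9
C(9, 4) = 9! / (4! * 5!)
= 362880 / (24 * 120)
= 126


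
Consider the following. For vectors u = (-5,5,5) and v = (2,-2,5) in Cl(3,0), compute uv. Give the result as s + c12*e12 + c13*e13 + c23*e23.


In Cl(3,0): e_i^2 = 1, e_ie_j = -e_je_i for i != j.
Scalar part = u . v = (-5)*2 + 5*(-2) + 5*5
= -10 + (-10) + 25 = 5
e12 coeff = (-5)*(-2) - 5*2 = 10 - 10 = 0
e13 coeff = (-5)*5 - 5*2 = -25 - 10 = -35
e23 coeff = 5*5 - 5*(-2) = 25 - (-10) = 35
uv = 5 + 0*e12 - 35*e13 + 35*e23


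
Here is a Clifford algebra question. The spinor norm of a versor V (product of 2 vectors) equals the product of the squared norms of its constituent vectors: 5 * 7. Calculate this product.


Spinor norm N(V) = |v1|^2 * |v2|^2 * ... * |v2|^2
= 5 * 7
Running product: 5, 35
N(V) = 35


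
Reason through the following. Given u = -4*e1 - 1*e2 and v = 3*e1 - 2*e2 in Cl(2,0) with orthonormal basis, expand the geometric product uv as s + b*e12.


Expand: (-4*e1 - 1*e2)(3*e1 - 2*e2)
= (-4)*3*e1e1 + (-4)*(-2)*e1e2 + (-1)*3*e2e1 + (-1)*(-2)*e2e2
Using e1^2 = e2^2 = 1, e2e1 = -e1e2:
Scalar part s = (-4)*3 + (-1)*(-2) = -12 + 2 = -10
Bivector part b = (-4)*(-2) - (-1)*3 = 8 - (-3) = 11
uv = -10 + 11*e12


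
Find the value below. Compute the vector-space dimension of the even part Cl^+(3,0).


Even subalgebra dimension = 2^(n-1)
n = 3 + 0 = 3
2^(3 - 1) = 2^2 = 4
Verification: sum of C(3,k) for even k = 1 + 3 = 4
Result = 4


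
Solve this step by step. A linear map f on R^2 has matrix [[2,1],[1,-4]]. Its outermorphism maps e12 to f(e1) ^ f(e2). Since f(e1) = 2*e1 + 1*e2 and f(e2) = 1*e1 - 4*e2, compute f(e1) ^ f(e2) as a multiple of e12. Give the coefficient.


The outermorphism of a linear map f sends e1^e2 to f(e1)^f(e2).
f(e1) = 2*e1 + 1*e2
f(e2) = 1*e1 - 4*e2
f(e1) ^ f(e2) = (2*e1 + 1*e2) ^ (1*e1 - 4*e2)
= 2*(-4)*e12 + 1*1*e21
= (-8 - 1)*e12
= -9*e12
Coefficient = -9


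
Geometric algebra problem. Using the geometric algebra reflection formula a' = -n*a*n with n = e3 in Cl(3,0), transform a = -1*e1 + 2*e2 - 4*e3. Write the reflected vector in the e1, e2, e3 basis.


Reflection formula: a' = -n*a*n, with n = e3 (unit vector, n^2 = 1).
For reflection through hyperplane perp to e3:
The component along e3 flips sign, others stay.
a = (-1, 2, -4)
a' = (-1, 2, 4)
a' = -1*e1 + 2*e2 + 4*e3


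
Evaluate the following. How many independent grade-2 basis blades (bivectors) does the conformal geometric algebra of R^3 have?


The conformal model of R^3 uses Cl(4,1) with m = 3 + 2 = 5 generators.
Number of grade-2 blades = C(m, 2) = C(5, 2)
= 5*4/2 = 10


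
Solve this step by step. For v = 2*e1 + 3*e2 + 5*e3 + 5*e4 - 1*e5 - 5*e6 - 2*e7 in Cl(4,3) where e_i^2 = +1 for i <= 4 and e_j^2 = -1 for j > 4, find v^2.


v^2 = sum of c_i^2 * e_i^2
Positive signature terms (e_i^2 = +1): 2^2 + 3^2 + 5^2 + 5^2 = 63
Negative signature terms (e_j^2 = -1): (-1)^2 + (-5)^2 + (-2)^2 = 30
v^2 = 63 - 30 = 33


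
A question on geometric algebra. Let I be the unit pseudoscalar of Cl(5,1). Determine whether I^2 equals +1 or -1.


The pseudoscalar I = e1...e_n (product of all n generators) of Cl(p,q) satisfies I^2 = (-1)^(q + n(n-1)/2).
p = 5, q = 1, n = p + q = 6
n(n-1)/2 = 6 * 5 / 2 = 15
Exponent = q + n(n-1)/2 = 1 + 15 = 16
I^2 = (-1)^16 = +1


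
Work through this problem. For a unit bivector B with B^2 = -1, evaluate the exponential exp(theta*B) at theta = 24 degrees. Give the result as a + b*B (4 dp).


For a unit bivector B with B^2 = -1, the exponential series gives
e^(theta*B) = cos(theta) + sin(theta)*B (the GA analogue of Euler's formula).
theta = 24 degrees = 0.418879 rad
cos(24 deg) = 0.9135
sin(24 deg) = 0.4067
exp(theta*B) = 0.9135 + 0.4067*B


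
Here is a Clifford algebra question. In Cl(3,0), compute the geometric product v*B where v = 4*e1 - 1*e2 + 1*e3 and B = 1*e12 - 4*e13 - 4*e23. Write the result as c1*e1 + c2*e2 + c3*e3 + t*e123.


vB has grade-1 (vector) and grade-3 (trivector) parts: vB = (v _| B) + (v ^ B).
Vector part <vB>_1:
  e1: -v2*b12 - v3*b13 = -(-1)*(1) - (1)*(-4) = 5
  e2: v1*b12 - v3*b23 = (4)*(1) - (1)*(-4) = 8
  e3: v1*b13 + v2*b23 = (4)*(-4) + (-1)*(-4) = -12
Trivector part <vB>_3:
  e123: v1*b23 - v2*b13 + v3*b12 = (4)*(-4) - (-1)*(-4) + (1)*(1) = -19
vB = 5*e1 + 8*e2 - 12*e3 - 19*e123


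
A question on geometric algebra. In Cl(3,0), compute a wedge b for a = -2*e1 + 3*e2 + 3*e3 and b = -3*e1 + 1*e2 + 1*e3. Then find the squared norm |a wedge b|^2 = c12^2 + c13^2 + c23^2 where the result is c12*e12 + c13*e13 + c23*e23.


a wedge b = (a1*b2 - a2*b1)*e12 + (a1*b3 - a3*b1)*e13 + (a2*b3 - a3*b2)*e23
e12 coeff: (-2)*1 - 3*(-3) = -2 - (-9) = 7
e13 coeff: (-2)*1 - 3*(-3) = -2 - (-9) = 7
e23 coeff: 3*1 - 3*1 = 3 - 3 = 0
|a wedge b|^2 = 7^2 + 7^2 + 0^2
= 49 + 49 + 0
= 98


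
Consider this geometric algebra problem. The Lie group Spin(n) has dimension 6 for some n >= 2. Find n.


dim Spin(n) = dim so(n) = n(n-1)/2.
Solve n(n-1)/2 = 6, i.e. n^2 - n - 12 = 0.
Discriminant = 1 + 8*6 = 49
n = (1 + sqrt(49))/2 = (1 + 7)/2 = 4


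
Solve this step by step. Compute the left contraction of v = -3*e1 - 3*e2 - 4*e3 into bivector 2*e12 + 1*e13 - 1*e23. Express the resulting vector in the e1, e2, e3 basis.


Left contraction v _| B = <vB>_1 (grade-1 part of the geometric product vB).
Using e1_|e12 = e2, e2_|e12 = -e1, e1_|e13 = e3, e3_|e13 = -e1, e2_|e23 = e3, e3_|e23 = -e2:
e1 coeff: -v2*b12 - v3*b13 = -(-3)*(2) - (-4)*(1) = 10
e2 coeff: v1*b12 - v3*b23 = (-3)*(2) - (-4)*(-1) = -10
e3 coeff: v1*b13 + v2*b23 = (-3)*(1) + (-3)*(-1) = 0
v _| B = 10*e1 - 10*e2 + 0*e3
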